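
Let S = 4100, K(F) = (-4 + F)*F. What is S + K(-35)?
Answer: 5465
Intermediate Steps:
K(F) = F*(-4 + F)
S + K(-35) = 4100 - 35*(-4 - 35) = 4100 - 35*(-39) = 4100 + 1365 = 5465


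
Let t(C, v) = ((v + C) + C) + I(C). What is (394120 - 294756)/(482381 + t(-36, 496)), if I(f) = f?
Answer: 99364/482769 ≈ 0.20582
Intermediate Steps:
t(C, v) = v + 3*C (t(C, v) = ((v + C) + C) + C = ((C + v) + C) + C = (v + 2*C) + C = v + 3*C)
(394120 - 294756)/(482381 + t(-36, 496)) = (394120 - 294756)/(482381 + (496 + 3*(-36))) = 99364/(482381 + (496 - 108)) = 99364/(482381 + 388) = 99364/482769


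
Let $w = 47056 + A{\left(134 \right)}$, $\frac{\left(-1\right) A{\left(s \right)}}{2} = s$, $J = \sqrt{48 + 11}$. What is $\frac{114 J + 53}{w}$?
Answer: $\frac{53}{46788} + \frac{19 \sqrt{59}}{7798} \approx 0.019848$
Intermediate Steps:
$J = \sqrt{59} \approx 7.6811$
$A{\left(s \right)} = - 2 s$
$w = 46788$ ($w = 47056 - 268 = 46788$)
$\frac{114 J + 53}{w} = \frac{114 \sqrt{59} + 53}{46788} = \left(53 + 114 \sqrt{59}\right) \frac{1}{46788} = \frac{53}{46788} + \frac{19 \sqrt{59}}{7798}$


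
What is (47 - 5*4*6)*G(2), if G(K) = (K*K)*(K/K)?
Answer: -292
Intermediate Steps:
G(K) = K² (G(K) = K²*1 = K²)
(47 - 5*4*6)*G(2) = (47 - 5*4*6)*2² = (47 - 20*6)*4 = (47 - 120)*4 = -73*4 = -292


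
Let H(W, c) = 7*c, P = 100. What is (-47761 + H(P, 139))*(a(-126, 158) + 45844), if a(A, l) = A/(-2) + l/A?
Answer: -6443514136/3 ≈ -2.1478e+9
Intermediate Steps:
a(A, l) = -A/2 + l/A (a(A, l) = A*(-½) + l/A = -A/2 + l/A)
(-47761 + H(P, 139))*(a(-126, 158) + 45844) = (-47761 + 7*139)*((-½*(-126) + 158/(-126)) + 45844) = (-47761 + 973)*((63 + 158*(-1/126)) + 45844) = -46788*((63 - 79/63) + 45844) = -46788*(3890/63 + 45844) = -46788*2892062/63 = -6443514136/3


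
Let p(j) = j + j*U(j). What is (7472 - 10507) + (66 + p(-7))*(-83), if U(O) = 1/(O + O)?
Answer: -15947/2 ≈ -7973.5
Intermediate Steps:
U(O) = 1/(2*O)
p(j) = ½ + j (p(j) = j + j*(1/(2*j)) = j + ½ = ½ + j)
(7472 - 10507) + (66 + p(-7))*(-83) = (7472 - 10507) + (66 + (½ - 7))*(-83) = -3035 + (66 - 13/2)*(-83) = -3035 + (119/2)*(-83) = -3035 - 9877/2 = -15947/2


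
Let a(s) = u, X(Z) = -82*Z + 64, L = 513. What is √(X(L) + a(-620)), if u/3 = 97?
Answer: I*√41711 ≈ 204.23*I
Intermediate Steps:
u = 291 (u = 3*97 = 291)
X(Z) = 64 - 82*Z
a(s) = 291
√(X(L) + a(-620)) = √((64 - 82*513) + 291) = √((64 - 42066) + 291) = √(-42002 + 291) = √(-41711) = I*√41711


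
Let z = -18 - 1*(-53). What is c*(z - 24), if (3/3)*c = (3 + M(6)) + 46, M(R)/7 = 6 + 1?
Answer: 1078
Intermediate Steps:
z = 35 (z = -18 + 53 = 35)
M(R) = 49 (M(R) = 7*(6 + 1) = 7*7 = 49)
c = 98 (c = (3 + 49) + 46 = 52 + 46 = 98)
c*(z - 24) = 98*(35 - 24) = 98*11 = 1078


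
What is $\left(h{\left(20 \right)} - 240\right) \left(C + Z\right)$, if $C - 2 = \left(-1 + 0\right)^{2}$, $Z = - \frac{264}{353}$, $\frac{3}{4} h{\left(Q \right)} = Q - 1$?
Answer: $- \frac{170660}{353} \approx -483.46$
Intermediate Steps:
$h{\left(Q \right)} = - \frac{4}{3} + \frac{4 Q}{3}$ ($h{\left(Q \right)} = \frac{4 \left(Q - 1\right)}{3} = \frac{4 \left(-1 + Q\right)}{3} = - \frac{4}{3} + \frac{4 Q}{3}$)
$Z = - \frac{264}{353}$ ($Z = \left(-264\right) \frac{1}{353} = - \frac{264}{353} \approx -0.74788$)
$C = 3$ ($C = 2 + \left(-1 + 0\right)^{2} = 2 + \left(-1\right)^{2} = 2 + 1 = 3$)
$\left(h{\left(20 \right)} - 240\right) \left(C + Z\right) = \left(\left(- \frac{4}{3} + \frac{4}{3} \cdot 20\right) - 240\right) \left(3 - \frac{264}{353}\right) = \left(\left(- \frac{4}{3} + \frac{80}{3}\right) - 240\right) \frac{795}{353} = \left(\frac{76}{3} - 240\right) \frac{795}{353} = \left(- \frac{644}{3}\right) \frac{795}{353} = - \frac{170660}{353}$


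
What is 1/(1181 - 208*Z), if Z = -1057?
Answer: 1/221037 ≈ 4.5241e-6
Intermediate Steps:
1/(1181 - 208*Z) = 1/(1181 - 208*(-1057)) = 1/(1181 + 219856) = 1/221037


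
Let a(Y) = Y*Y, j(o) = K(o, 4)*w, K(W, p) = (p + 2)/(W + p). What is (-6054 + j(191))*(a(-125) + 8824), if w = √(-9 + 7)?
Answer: -148014246 + 48898*I*√2/65 ≈ -1.4801e+8 + 1063.9*I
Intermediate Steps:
w = I*√2 (w = √(-2) = I*√2 ≈ 1.4142*I)
K(W, p) = (2 + p)/(W + p)
j(o) = 6*I*√2/(4 + o) (j(o) = ((2 + 4)/(o + 4))*(I*√2) = (6/(4 + o))*(I*√2) = 6*I*√2/(4 + o))
a(Y) = Y²
(-6054 + j(191))*(a(-125) + 8824) = (-6054 + 6*I*√2/(4 + 191))*((-125)² + 8824) = (-6054 + 6*I*√2/195)*(15625 + 8824) = (-6054 + 6*I*√2*(1/195))*24449 = (-6054 + 2*I*√2/65)*24449 = -148014246 + 48898*I*√2/65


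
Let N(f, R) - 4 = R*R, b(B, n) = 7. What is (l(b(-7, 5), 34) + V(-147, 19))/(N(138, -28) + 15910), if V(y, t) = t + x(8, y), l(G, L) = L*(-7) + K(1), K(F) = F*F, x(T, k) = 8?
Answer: -35/2783 ≈ -0.012576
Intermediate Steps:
K(F) = F**2
N(f, R) = 4 + R**2 (N(f, R) = 4 + R*R = 4 + R**2)
l(G, L) = 1 - 7*L (l(G, L) = L*(-7) + 1**2 = -7*L + 1 = 1 - 7*L)
V(y, t) = 8 + t (V(y, t) = t + 8 = 8 + t)
(l(b(-7, 5), 34) + V(-147, 19))/(N(138, -28) + 15910) = ((1 - 7*34) + (8 + 19))/((4 + (-28)**2) + 15910) = ((1 - 238) + 27)/((4 + 784) + 15910) = (-237 + 27)/(788 + 15910) = -210/16698 = -210*1/16698 = -35/2783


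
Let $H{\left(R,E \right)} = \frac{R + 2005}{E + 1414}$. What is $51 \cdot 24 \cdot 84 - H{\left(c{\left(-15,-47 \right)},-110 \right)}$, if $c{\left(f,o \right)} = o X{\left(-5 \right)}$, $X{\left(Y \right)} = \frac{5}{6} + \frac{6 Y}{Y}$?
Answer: $\frac{804422281}{7824} \approx 1.0281 \cdot 10^{5}$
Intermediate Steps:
$X{\left(Y \right)} = \frac{41}{6}$ ($X{\left(Y \right)} = 5 \cdot \frac{1}{6} + 6 = \frac{5}{6} + 6 = \frac{41}{6}$)
$c{\left(f,o \right)} = \frac{41 o}{6}$ ($c{\left(f,o \right)} = o \frac{41}{6} = \frac{41 o}{6}$)
$H{\left(R,E \right)} = \frac{2005 + R}{1414 + E}$
$51 \cdot 24 \cdot 84 - H{\left(c{\left(-15,-47 \right)},-110 \right)} = 51 \cdot 24 \cdot 84 - \frac{2005 + \frac{41}{6} \left(-47\right)}{1414 - 110} = 1224 \cdot 84 - \frac{2005 - \frac{1927}{6}}{1304} = 102816 - \frac{1}{1304} \cdot \frac{10103}{6} = 102816 - \frac{10103}{7824} = \frac{804422281}{7824}$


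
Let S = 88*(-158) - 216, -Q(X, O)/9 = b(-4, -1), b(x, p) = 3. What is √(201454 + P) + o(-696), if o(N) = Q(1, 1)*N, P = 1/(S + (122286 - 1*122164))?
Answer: 18792 + √39473703367818/13998 ≈ 19241.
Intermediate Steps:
Q(X, O) = -27 (Q(X, O) = -9*3 = -27)
S = -14120 (S = -13904 - 216 = -14120)
P = -1/13998 (P = 1/(-14120 + (122286 - 1*122164)) = 1/(-14120 + (122286 - 122164)) = 1/(-14120 + 122) = 1/(-13998) = -1/13998 ≈ -7.1439e-5)
o(N) = -27*N
√(201454 + P) + o(-696) = √(201454 - 1/13998) - 27*(-696) = √(2819953091/13998) + 18792 = √39473703367818/13998 + 18792 = 18792 + √39473703367818/13998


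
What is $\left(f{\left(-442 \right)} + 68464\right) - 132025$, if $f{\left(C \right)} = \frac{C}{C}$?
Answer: $-63560$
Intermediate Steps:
$f{\left(C \right)} = 1$
$\left(f{\left(-442 \right)} + 68464\right) - 132025 = \left(1 + 68464\right) - 132025 = 68465 - 132025 = -63560$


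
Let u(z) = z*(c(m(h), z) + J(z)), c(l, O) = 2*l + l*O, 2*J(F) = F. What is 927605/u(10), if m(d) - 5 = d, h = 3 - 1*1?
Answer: 185521/178 ≈ 1042.3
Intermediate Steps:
J(F) = F/2
h = 2 (h = 3 - 1 = 2)
m(d) = 5 + d
c(l, O) = 2*l + O*l
u(z) = z*(14 + 15*z/2) (u(z) = z*((5 + 2)*(2 + z) + z/2) = z*(7*(2 + z) + z/2) = z*((14 + 7*z) + z/2) = z*(14 + 15*z/2))
927605/u(10) = 927605/(((1/2)*10*(28 + 15*10))) = 927605/(((1/2)*10*(28 + 150))) = 927605/(((1/2)*10*178)) = 927605/890 = 927605*(1/890) = 185521/178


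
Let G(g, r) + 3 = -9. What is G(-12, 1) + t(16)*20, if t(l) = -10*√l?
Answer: -812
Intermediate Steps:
G(g, r) = -12 (G(g, r) = -3 - 9 = -12)
G(-12, 1) + t(16)*20 = -12 - 10*√16*20 = -12 - 10*4*20 = -12 - 40*20 = -12 - 800 = -812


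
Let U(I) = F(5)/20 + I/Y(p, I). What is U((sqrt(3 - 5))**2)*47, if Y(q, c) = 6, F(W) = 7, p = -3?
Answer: 47/60 ≈ 0.78333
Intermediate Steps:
U(I) = 7/20 + I/6
U((sqrt(3 - 5))**2)*47 = (7/20 + (sqrt(3 - 5))**2/6)*47 = (7/20 + (sqrt(-2))**2/6)*47 = (7/20 + (I*sqrt(2))**2/6)*47 = (7/20 + (1/6)*(-2))*47 = (7/20 - 1/3)*47 = (1/60)*47 = 47/60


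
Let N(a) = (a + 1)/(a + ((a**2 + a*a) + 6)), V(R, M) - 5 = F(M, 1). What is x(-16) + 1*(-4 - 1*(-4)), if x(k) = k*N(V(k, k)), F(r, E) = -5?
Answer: -8/3 ≈ -2.6667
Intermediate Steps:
V(R, M) = 0 (V(R, M) = 5 - 5 = 0)
N(a) = (1 + a)/(6 + a + 2*a**2) (N(a) = (1 + a)/(a + ((a**2 + a**2) + 6)) = (1 + a)/(a + (2*a**2 + 6)) = (1 + a)/(a + (6 + 2*a**2)) = (1 + a)/(6 + a + 2*a**2))
x(k) = k/6 (x(k) = k*((1 + 0)/(6 + 0 + 2*0**2)) = k*(1/(6 + 0 + 2*0)) = k*(1/(6 + 0 + 0)) = k*(1/6) = k/6)
x(-16) + 1*(-4 - 1*(-4)) = (1/6)*(-16) + 1*(-4 - 1*(-4)) = -8/3 + 1*(-4 + 4) = -8/3 + 1*0 = -8/3 + 0 = -8/3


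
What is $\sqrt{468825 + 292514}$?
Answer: $\sqrt{761339} \approx 872.55$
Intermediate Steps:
$\sqrt{468825 + 292514} = \sqrt{761339}$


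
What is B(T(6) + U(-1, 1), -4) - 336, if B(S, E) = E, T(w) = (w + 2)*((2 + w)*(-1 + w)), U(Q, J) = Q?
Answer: -340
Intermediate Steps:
T(w) = (2 + w)²*(-1 + w) (T(w) = (2 + w)*((-1 + w)*(2 + w)) = (2 + w)²*(-1 + w))
B(T(6) + U(-1, 1), -4) - 336 = -4 - 336 = -340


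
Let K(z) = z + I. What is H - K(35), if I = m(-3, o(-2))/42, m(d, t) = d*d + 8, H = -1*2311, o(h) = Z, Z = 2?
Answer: -98549/42 ≈ -2346.4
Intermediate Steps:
o(h) = 2
H = -2311
m(d, t) = 8 + d² (m(d, t) = d² + 8 = 8 + d²)
I = 17/42 (I = (8 + (-3)²)/42 = (8 + 9)*(1/42) = 17*(1/42) = 17/42 ≈ 0.40476)
K(z) = 17/42 + z (K(z) = z + 17/42 = 17/42 + z)
H - K(35) = -2311 - (17/42 + 35) = -2311 - 1*1487/42 = -2311 - 1487/42 = -98549/42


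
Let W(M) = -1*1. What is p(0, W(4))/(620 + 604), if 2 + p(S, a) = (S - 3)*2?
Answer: -1/153 ≈ -0.0065359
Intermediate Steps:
W(M) = -1
p(S, a) = -8 + 2*S (p(S, a) = -2 + (S - 3)*2 = -2 + (-3 + S)*2 = -2 + (-6 + 2*S) = -8 + 2*S)
p(0, W(4))/(620 + 604) = (-8 + 2*0)/(620 + 604) = (-8 + 0)/1224 = (1/1224)*(-8) = -1/153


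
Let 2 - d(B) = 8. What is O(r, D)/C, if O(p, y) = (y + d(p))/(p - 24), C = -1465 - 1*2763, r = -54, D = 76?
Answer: 5/23556 ≈ 0.00021226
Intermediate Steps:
d(B) = -6 (d(B) = 2 - 1*8 = 2 - 8 = -6)
C = -4228 (C = -1465 - 2763 = -4228)
O(p, y) = (-6 + y)/(-24 + p) (O(p, y) = (y - 6)/(p - 24) = (-6 + y)/(-24 + p))
O(r, D)/C = ((-6 + 76)/(-24 - 54))/(-4228) = (70/(-78))*(-1/4228) = -1/78*70*(-1/4228) = -35/39*(-1/4228) = 5/23556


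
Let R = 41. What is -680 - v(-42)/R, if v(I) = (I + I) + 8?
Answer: -27804/41 ≈ -678.15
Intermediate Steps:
v(I) = 8 + 2*I (v(I) = 2*I + 8 = 8 + 2*I)
-680 - v(-42)/R = -680 - (8 + 2*(-42))/41 = -680 - (8 - 84)/41 = -680 - (-76)/41 = -680 - 1*(-76/41) = -680 + 76/41 = -27804/41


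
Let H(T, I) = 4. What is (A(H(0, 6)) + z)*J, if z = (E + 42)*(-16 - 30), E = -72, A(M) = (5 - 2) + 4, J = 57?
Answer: 79059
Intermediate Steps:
A(M) = 7 (A(M) = 3 + 4 = 7)
z = 1380 (z = (-72 + 42)*(-16 - 30) = -30*(-46) = 1380)
(A(H(0, 6)) + z)*J = (7 + 1380)*57 = 1387*57 = 79059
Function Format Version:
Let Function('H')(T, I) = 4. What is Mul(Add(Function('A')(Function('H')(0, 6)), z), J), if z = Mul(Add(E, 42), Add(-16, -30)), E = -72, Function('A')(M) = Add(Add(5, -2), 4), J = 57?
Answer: 79059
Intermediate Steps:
Function('A')(M) = 7 (Function('A')(M) = Add(3, 4) = 7)
z = 1380 (z = Mul(Add(-72, 42), Add(-16, -30)) = Mul(-30, -46) = 1380)
Mul(Add(Function('A')(Function('H')(0, 6)), z), J) = Mul(Add(7, 1380), 57) = Mul(1387, 57) = 79059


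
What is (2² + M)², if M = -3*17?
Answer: 2209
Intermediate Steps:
M = -51
(2² + M)² = (2² - 51)² = (4 - 51)² = (-47)² = 2209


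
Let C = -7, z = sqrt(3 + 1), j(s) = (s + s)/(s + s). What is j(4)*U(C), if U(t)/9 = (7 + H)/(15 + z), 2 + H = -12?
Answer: -63/17 ≈ -3.7059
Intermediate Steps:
j(s) = 1 (j(s) = (2*s)/((2*s)) = (2*s)*(1/(2*s)) = 1)
z = 2 (z = sqrt(4) = 2)
H = -14 (H = -2 - 12 = -14)
U(t) = -63/17 (U(t) = 9*((7 - 14)/(15 + 2)) = 9*(-7/17) = -63/17)
j(4)*U(C) = 1*(-63/17) = -63/17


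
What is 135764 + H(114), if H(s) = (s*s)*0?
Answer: 135764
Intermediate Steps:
H(s) = 0 (H(s) = s²*0 = 0)
135764 + H(114) = 135764 + 0 = 135764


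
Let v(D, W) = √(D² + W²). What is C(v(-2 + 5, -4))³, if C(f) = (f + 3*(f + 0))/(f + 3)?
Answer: 125/8 ≈ 15.625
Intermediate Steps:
C(f) = 4*f/(3 + f) (C(f) = (f + 3*f)/(3 + f) = (4*f)/(3 + f) = 4*f/(3 + f))
C(v(-2 + 5, -4))³ = (4*√((-2 + 5)² + (-4)²)/(3 + √((-2 + 5)² + (-4)²)))³ = (4*√(3² + 16)/(3 + √(3² + 16)))³ = (4*√(9 + 16)/(3 + √(9 + 16)))³ = (4*√25/(3 + √25))³ = (4*5/(3 + 5))³ = (4*5/8)³ = (4*5*(⅛))³ = (5/2)³ = 125/8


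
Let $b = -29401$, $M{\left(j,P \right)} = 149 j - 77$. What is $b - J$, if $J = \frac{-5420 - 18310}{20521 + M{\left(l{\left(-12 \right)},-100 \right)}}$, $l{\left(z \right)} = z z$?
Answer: $- \frac{123187817}{4190} \approx -29400.0$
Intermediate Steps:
$l{\left(z \right)} = z^{2}$
$M{\left(j,P \right)} = -77 + 149 j$
$J = - \frac{2373}{4190}$ ($J = \frac{-5420 - 18310}{20521 - \left(77 - 149 \left(-12\right)^{2}\right)} = - \frac{23730}{20521 + \left(-77 + 149 \cdot 144\right)} = - \frac{23730}{20521 + \left(-77 + 21456\right)} = - \frac{23730}{20521 + 21379} = - \frac{23730}{41900} = \left(-23730\right) \frac{1}{41900} = - \frac{2373}{4190} \approx -0.56635$)
$b - J = -29401 - - \frac{2373}{4190} = -29401 + \frac{2373}{4190} = - \frac{123187817}{4190}$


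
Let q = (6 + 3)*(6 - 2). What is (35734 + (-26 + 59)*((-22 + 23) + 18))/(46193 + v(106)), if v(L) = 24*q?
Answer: 36361/47057 ≈ 0.77270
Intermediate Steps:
q = 36 (q = 9*4 = 36)
v(L) = 864 (v(L) = 24*36 = 864)
(35734 + (-26 + 59)*((-22 + 23) + 18))/(46193 + v(106)) = (35734 + (-26 + 59)*((-22 + 23) + 18))/(46193 + 864) = (35734 + 33*(1 + 18))/47057 = (35734 + 33*19)*(1/47057) = (35734 + 627)*(1/47057) = 36361*(1/47057) = 36361/47057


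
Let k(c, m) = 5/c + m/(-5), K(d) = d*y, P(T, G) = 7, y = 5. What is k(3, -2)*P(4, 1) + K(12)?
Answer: 1117/15 ≈ 74.467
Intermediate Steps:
K(d) = 5*d (K(d) = d*5 = 5*d)
k(c, m) = 5/c - m/5 (k(c, m) = 5/c + m*(-1/5) = 5/c - m/5)
k(3, -2)*P(4, 1) + K(12) = (5/3 - 1/5*(-2))*7 + 5*12 = (5*(1/3) + 2/5)*7 + 60 = (5/3 + 2/5)*7 + 60 = (31/15)*7 + 60 = 217/15 + 60 = 1117/15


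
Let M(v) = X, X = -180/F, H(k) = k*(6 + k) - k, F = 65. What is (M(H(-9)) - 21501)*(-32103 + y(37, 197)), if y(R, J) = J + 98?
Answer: 8891894592/13 ≈ 6.8399e+8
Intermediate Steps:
y(R, J) = 98 + J
H(k) = -k + k*(6 + k)
X = -36/13 (X = -180/65 = -180*1/65 = -36/13 ≈ -2.7692)
M(v) = -36/13
(M(H(-9)) - 21501)*(-32103 + y(37, 197)) = (-36/13 - 21501)*(-32103 + (98 + 197)) = -279549*(-32103 + 295)/13 = -279549/13*(-31808) = 8891894592/13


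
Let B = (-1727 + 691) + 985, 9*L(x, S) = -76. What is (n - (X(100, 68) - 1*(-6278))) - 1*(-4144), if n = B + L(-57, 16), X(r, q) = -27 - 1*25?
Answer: -19273/9 ≈ -2141.4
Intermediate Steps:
L(x, S) = -76/9 (L(x, S) = (⅑)*(-76) = -76/9)
B = -51 (B = -1036 + 985 = -51)
X(r, q) = -52 (X(r, q) = -27 - 25 = -52)
n = -535/9 (n = -51 - 76/9 = -535/9 ≈ -59.444)
(n - (X(100, 68) - 1*(-6278))) - 1*(-4144) = (-535/9 - (-52 - 1*(-6278))) - 1*(-4144) = (-535/9 - (-52 + 6278)) + 4144 = (-535/9 - 1*6226) + 4144 = (-535/9 - 6226) + 4144 = -56569/9 + 4144 = -19273/9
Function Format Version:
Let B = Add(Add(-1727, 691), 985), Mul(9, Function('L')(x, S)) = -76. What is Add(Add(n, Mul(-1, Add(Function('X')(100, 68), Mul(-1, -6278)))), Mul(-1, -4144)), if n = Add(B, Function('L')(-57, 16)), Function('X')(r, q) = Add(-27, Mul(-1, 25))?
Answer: Rational(-19273, 9) ≈ -2141.4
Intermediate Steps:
Function('L')(x, S) = Rational(-76, 9) (Function('L')(x, S) = Mul(Rational(1, 9), -76) = Rational(-76, 9))
B = -51 (B = Add(-1036, 985) = -51)
Function('X')(r, q) = -52 (Function('X')(r, q) = Add(-27, -25) = -52)
n = Rational(-535, 9) (n = Add(-51, Rational(-76, 9)) = Rational(-535, 9) ≈ -59.444)
Add(Add(n, Mul(-1, Add(Function('X')(100, 68), Mul(-1, -6278)))), Mul(-1, -4144)) = Add(Add(Rational(-535, 9), Mul(-1, Add(-52, Mul(-1, -6278)))), Mul(-1, -4144)) = Add(Add(Rational(-535, 9), Mul(-1, Add(-52, 6278))), 4144) = Add(Add(Rational(-535, 9), Mul(-1, 6226)), 4144) = Add(Add(Rational(-535, 9), -6226), 4144) = Add(Rational(-56569, 9), 4144) = Rational(-19273, 9)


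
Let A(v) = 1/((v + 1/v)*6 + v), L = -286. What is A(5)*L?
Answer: -1430/181 ≈ -7.9006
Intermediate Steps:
A(v) = 1/(6/v + 7*v) (A(v) = 1/((6*v + 6/v) + v) = 1/(6/v + 7*v))
A(5)*L = (5/(6 + 7*5²))*(-286) = (5/(6 + 7*25))*(-286) = (5/(6 + 175))*(-286) = (5/181)*(-286) = -1430/181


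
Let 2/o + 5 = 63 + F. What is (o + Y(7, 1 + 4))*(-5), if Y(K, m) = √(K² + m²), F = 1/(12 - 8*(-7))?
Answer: -136/789 - 5*√74 ≈ -43.184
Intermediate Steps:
F = 1/68 (F = 1/(12 + 56) = 1/68 ≈ 0.014706)
o = 136/3945 (o = 2/(-5 + (63 + 1/68)) = 2/(-5 + 4285/68) = 2/(3945/68) = 2*(68/3945) = 136/3945 ≈ 0.034474)
(o + Y(7, 1 + 4))*(-5) = (136/3945 + √(7² + (1 + 4)²))*(-5) = (136/3945 + √(49 + 5²))*(-5) = (136/3945 + √(49 + 25))*(-5) = (136/3945 + √74)*(-5) = -136/789 - 5*√74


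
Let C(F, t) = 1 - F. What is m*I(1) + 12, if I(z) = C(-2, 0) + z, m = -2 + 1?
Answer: 8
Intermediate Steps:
m = -1
I(z) = 3 + z (I(z) = (1 - 1*(-2)) + z = (1 + 2) + z = 3 + z)
m*I(1) + 12 = -(3 + 1) + 12 = -1*4 + 12 = -4 + 12 = 8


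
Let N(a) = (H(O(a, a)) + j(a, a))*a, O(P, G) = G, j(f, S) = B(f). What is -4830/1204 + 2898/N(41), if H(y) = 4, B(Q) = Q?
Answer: -43033/17630 ≈ -2.4409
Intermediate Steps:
j(f, S) = f
N(a) = a*(4 + a) (N(a) = (4 + a)*a = a*(4 + a))
-4830/1204 + 2898/N(41) = -4830/1204 + 2898/((41*(4 + 41))) = -4830*1/1204 + 2898/((41*45)) = -345/86 + 2898/1845 = -345/86 + 2898*(1/1845) = -345/86 + 322/205 = -43033/17630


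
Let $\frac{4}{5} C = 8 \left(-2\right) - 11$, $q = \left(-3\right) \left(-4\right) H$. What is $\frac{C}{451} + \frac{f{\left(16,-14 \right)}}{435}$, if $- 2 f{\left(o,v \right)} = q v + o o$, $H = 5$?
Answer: $\frac{468043}{784740} \approx 0.59643$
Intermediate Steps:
$q = 60$ ($q = \left(-3\right) \left(-4\right) 5 = 12 \cdot 5 = 60$)
$f{\left(o,v \right)} = - 30 v - \frac{o^{2}}{2}$ ($f{\left(o,v \right)} = - \frac{60 v + o o}{2} = - \frac{60 v + o^{2}}{2} = - \frac{o^{2} + 60 v}{2} = - 30 v - \frac{o^{2}}{2}$)
$C = - \frac{135}{4}$ ($C = \frac{5 \left(8 \left(-2\right) - 11\right)}{4} = \frac{5 \left(-16 - 11\right)}{4} = \frac{5}{4} \left(-27\right) = - \frac{135}{4} \approx -33.75$)
$\frac{C}{451} + \frac{f{\left(16,-14 \right)}}{435} = - \frac{135}{4 \cdot 451} + \frac{\left(-30\right) \left(-14\right) - \frac{16^{2}}{2}}{435} = \left(- \frac{135}{4}\right) \frac{1}{451} + \left(420 - 128\right) \frac{1}{435} = - \frac{135}{1804} + \left(420 - 128\right) \frac{1}{435} = - \frac{135}{1804} + 292 \cdot \frac{1}{435} = - \frac{135}{1804} + \frac{292}{435} = \frac{468043}{784740}$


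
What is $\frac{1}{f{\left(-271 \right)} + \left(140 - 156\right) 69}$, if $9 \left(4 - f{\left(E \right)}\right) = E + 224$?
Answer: $- \frac{9}{9853} \approx -0.00091343$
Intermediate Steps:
$f{\left(E \right)} = - \frac{188}{9} - \frac{E}{9}$ ($f{\left(E \right)} = 4 - \frac{E + 224}{9} = 4 - \frac{224 + E}{9} = 4 - \left(\frac{224}{9} + \frac{E}{9}\right) = - \frac{188}{9} - \frac{E}{9}$)
$\frac{1}{f{\left(-271 \right)} + \left(140 - 156\right) 69} = \frac{1}{\left(- \frac{188}{9} - - \frac{271}{9}\right) + \left(140 - 156\right) 69} = \frac{1}{\left(- \frac{188}{9} + \frac{271}{9}\right) - 1104} = \frac{1}{\frac{83}{9} - 1104} = \frac{1}{- \frac{9853}{9}} = - \frac{9}{9853}$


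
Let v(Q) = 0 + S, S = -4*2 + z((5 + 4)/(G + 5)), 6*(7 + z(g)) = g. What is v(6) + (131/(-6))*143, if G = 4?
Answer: -3137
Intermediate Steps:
z(g) = -7 + g/6
S = -89/6 (S = -4*2 + (-7 + ((5 + 4)/(4 + 5))/6) = -8 + (-7 + (9/9)/6) = -8 + (-7 + (9*(⅑))/6) = -8 + (-7 + (⅙)*1) = -8 + (-7 + ⅙) = -8 - 41/6 = -89/6 ≈ -14.833)
v(Q) = -89/6 (v(Q) = 0 - 89/6 = -89/6)
v(6) + (131/(-6))*143 = -89/6 + (131/(-6))*143 = -89/6 + (131*(-⅙))*143 = -89/6 - 131/6*143 = -89/6 - 18733/6 = -3137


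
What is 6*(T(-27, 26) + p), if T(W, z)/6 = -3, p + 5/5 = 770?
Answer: 4506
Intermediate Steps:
p = 769 (p = -1 + 770 = 769)
T(W, z) = -18 (T(W, z) = 6*(-3) = -18)
6*(T(-27, 26) + p) = 6*(-18 + 769) = 6*751 = 4506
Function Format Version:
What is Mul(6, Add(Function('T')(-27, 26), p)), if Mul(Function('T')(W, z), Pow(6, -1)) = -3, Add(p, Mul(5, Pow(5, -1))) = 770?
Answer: 4506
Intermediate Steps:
p = 769 (p = Add(-1, 770) = 769)
Function('T')(W, z) = -18 (Function('T')(W, z) = Mul(6, -3) = -18)
Mul(6, Add(Function('T')(-27, 26), p)) = Mul(6, Add(-18, 769)) = Mul(6, 751) = 4506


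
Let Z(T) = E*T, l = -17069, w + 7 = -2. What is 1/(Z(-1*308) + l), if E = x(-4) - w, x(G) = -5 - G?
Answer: -1/19533 ≈ -5.1195e-5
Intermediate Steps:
w = -9 (w = -7 - 2 = -9)
E = 8 (E = (-5 - 1*(-4)) - 1*(-9) = (-5 + 4) + 9 = -1 + 9 = 8)
Z(T) = 8*T
1/(Z(-1*308) + l) = 1/(8*(-1*308) - 17069) = 1/(8*(-308) - 17069) = 1/(-2464 - 17069) = 1/(-19533) = -1/19533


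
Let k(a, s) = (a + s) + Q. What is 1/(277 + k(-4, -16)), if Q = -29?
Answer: 1/228 ≈ 0.0043860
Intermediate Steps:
k(a, s) = -29 + a + s (k(a, s) = (a + s) - 29 = -29 + a + s)
1/(277 + k(-4, -16)) = 1/(277 + (-29 - 4 - 16)) = 1/(277 - 49) = 1/228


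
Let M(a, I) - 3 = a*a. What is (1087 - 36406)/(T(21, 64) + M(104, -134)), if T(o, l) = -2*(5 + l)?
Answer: -35319/10681 ≈ -3.3067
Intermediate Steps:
M(a, I) = 3 + a**2 (M(a, I) = 3 + a*a = 3 + a**2)
T(o, l) = -10 - 2*l
(1087 - 36406)/(T(21, 64) + M(104, -134)) = (1087 - 36406)/((-10 - 2*64) + (3 + 104**2)) = -35319/((-10 - 128) + (3 + 10816)) = -35319/(-138 + 10819) = -35319/10681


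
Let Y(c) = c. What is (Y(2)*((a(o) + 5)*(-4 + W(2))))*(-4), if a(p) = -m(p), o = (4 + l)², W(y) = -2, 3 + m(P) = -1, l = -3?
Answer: 432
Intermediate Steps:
m(P) = -4 (m(P) = -3 - 1 = -4)
o = 1 (o = (4 - 3)² = 1² = 1)
a(p) = 4 (a(p) = -1*(-4) = 4)
(Y(2)*((a(o) + 5)*(-4 + W(2))))*(-4) = (2*((4 + 5)*(-4 - 2)))*(-4) = (2*(9*(-6)))*(-4) = (2*(-54))*(-4) = -108*(-4) = 432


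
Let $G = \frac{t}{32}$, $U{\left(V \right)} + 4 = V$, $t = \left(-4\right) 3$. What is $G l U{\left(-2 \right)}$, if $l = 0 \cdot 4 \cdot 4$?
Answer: $0$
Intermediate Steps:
$t = -12$
$l = 0$ ($l = 0 \cdot 4 = 0$)
$U{\left(V \right)} = -4 + V$
$G = - \frac{3}{8}$ ($G = - \frac{12}{32} = \left(-12\right) \frac{1}{32} = - \frac{3}{8} \approx -0.375$)
$G l U{\left(-2 \right)} = \left(- \frac{3}{8}\right) 0 \left(-4 - 2\right) = 0 \left(-6\right) = 0$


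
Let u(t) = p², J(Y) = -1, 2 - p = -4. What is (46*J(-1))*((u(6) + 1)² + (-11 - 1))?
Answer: -62422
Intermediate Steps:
p = 6 (p = 2 - 1*(-4) = 2 + 4 = 6)
u(t) = 36 (u(t) = 6² = 36)
(46*J(-1))*((u(6) + 1)² + (-11 - 1)) = (46*(-1))*((36 + 1)² + (-11 - 1)) = -46*(37² - 12) = -46*(1369 - 12) = -46*1357 = -62422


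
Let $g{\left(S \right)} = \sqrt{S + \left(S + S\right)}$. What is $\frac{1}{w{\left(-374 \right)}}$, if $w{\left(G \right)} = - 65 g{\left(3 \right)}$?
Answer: $- \frac{1}{195} \approx -0.0051282$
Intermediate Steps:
$g{\left(S \right)} = \sqrt{3} \sqrt{S}$ ($g{\left(S \right)} = \sqrt{S + 2 S} = \sqrt{3 S} = \sqrt{3} \sqrt{S}$)
$w{\left(G \right)} = -195$ ($w{\left(G \right)} = - 65 \sqrt{3} \sqrt{3} = \left(-65\right) 3 = -195$)
$\frac{1}{w{\left(-374 \right)}} = \frac{1}{-195} = - \frac{1}{195}$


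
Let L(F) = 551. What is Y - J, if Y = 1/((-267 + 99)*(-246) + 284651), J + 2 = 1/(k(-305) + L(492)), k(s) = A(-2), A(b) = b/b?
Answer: 15632843/7823496 ≈ 1.9982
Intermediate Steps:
A(b) = 1
k(s) = 1
J = -1103/552 (J = -2 + 1/(1 + 551) = -2 + 1/552 = -1103/552 ≈ -1.9982)
Y = 1/325979 (Y = 1/(-168*(-246) + 284651) = 1/(41328 + 284651) = 1/325979 ≈ 3.0677e-6)
Y - J = 1/325979 - 1*(-1103/552) = 1/325979 + 1103/552 = 15632843/7823496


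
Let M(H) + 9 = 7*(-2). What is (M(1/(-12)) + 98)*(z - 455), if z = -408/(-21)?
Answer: -228675/7 ≈ -32668.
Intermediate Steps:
M(H) = -23 (M(H) = -9 + 7*(-2) = -9 - 14 = -23)
z = 136/7 (z = -408*(-1/21) = 136/7 ≈ 19.429)
(M(1/(-12)) + 98)*(z - 455) = (-23 + 98)*(136/7 - 455) = 75*(-3049/7) = -228675/7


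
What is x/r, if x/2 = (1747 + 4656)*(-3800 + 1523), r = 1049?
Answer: -29159262/1049 ≈ -27797.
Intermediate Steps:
x = -29159262 (x = 2*((1747 + 4656)*(-3800 + 1523)) = 2*(6403*(-2277)) = 2*(-14579631) = -29159262)
x/r = -29159262/1049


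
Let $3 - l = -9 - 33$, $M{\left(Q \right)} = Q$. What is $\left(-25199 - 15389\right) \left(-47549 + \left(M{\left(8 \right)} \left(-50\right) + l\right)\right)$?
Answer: $1944327552$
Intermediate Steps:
$l = 45$ ($l = 3 - \left(-9 - 33\right) = 3 - -42 = 3 + 42 = 45$)
$\left(-25199 - 15389\right) \left(-47549 + \left(M{\left(8 \right)} \left(-50\right) + l\right)\right) = \left(-25199 - 15389\right) \left(-47549 + \left(8 \left(-50\right) + 45\right)\right) = - 40588 \left(-47549 + \left(-400 + 45\right)\right) = - 40588 \left(-47549 - 355\right) = \left(-40588\right) \left(-47904\right) = 1944327552$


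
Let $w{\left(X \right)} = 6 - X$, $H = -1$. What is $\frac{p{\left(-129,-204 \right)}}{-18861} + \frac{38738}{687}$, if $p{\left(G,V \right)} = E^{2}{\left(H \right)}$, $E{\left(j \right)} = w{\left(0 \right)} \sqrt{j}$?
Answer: $\frac{243554050}{4319169} \approx 56.389$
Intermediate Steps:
$E{\left(j \right)} = 6 \sqrt{j}$ ($E{\left(j \right)} = \left(6 - 0\right) \sqrt{j} = \left(6 + 0\right) \sqrt{j} = 6 \sqrt{j}$)
$p{\left(G,V \right)} = -36$ ($p{\left(G,V \right)} = \left(6 \sqrt{-1}\right)^{2} = \left(6 i\right)^{2} = -36$)
$\frac{p{\left(-129,-204 \right)}}{-18861} + \frac{38738}{687} = - \frac{36}{-18861} + \frac{38738}{687} = \left(-36\right) \left(- \frac{1}{18861}\right) + 38738 \cdot \frac{1}{687} = \frac{12}{6287} + \frac{38738}{687} = \frac{243554050}{4319169}$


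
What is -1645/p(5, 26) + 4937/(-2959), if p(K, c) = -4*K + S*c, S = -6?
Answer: 363513/47344 ≈ 7.6781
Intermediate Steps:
p(K, c) = -6*c - 4*K (p(K, c) = -4*K - 6*c = -6*c - 4*K)
-1645/p(5, 26) + 4937/(-2959) = -1645/(-6*26 - 4*5) + 4937/(-2959) = -1645/(-156 - 20) + 4937*(-1/2959) = -1645/(-176) - 4937/2959 = -1645*(-1/176) - 4937/2959 = 1645/176 - 4937/2959 = 363513/47344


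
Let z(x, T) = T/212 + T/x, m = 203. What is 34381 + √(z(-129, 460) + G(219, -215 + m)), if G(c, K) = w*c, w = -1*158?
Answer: 34381 + I*√1617520835703/6837 ≈ 34381.0 + 186.02*I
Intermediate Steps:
w = -158
z(x, T) = T/212 + T/x (z(x, T) = T*(1/212) + T/x = T/212 + T/x)
G(c, K) = -158*c
34381 + √(z(-129, 460) + G(219, -215 + m)) = 34381 + √(((1/212)*460 + 460/(-129)) - 158*219) = 34381 + √((115/53 + 460*(-1/129)) - 34602) = 34381 + √((115/53 - 460/129) - 34602) = 34381 + √(-9545/6837 - 34602) = 34381 + √(-236583419/6837) = 34381 + I*√1617520835703/6837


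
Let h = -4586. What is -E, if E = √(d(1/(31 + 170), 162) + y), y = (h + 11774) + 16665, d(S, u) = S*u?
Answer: -√107079735/67 ≈ -154.45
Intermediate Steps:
y = 23853 (y = (-4586 + 11774) + 16665 = 7188 + 16665 = 23853)
E = √107079735/67 (E = √(162/(31 + 170) + 23853) = √(162/201 + 23853) = √((1/201)*162 + 23853) = √(54/67 + 23853) = √(1598205/67) = √107079735/67 ≈ 154.45)
-E = -√107079735/67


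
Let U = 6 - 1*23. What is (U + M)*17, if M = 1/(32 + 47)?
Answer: -22814/79 ≈ -288.78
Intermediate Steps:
U = -17 (U = 6 - 23 = -17)
M = 1/79 ≈ 0.012658
(U + M)*17 = (-17 + 1/79)*17 = -1342/79*17 = -22814/79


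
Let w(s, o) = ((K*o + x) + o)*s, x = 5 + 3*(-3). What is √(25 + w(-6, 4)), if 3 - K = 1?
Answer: I*√23 ≈ 4.7958*I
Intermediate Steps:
x = -4 (x = 5 - 9 = -4)
K = 2 (K = 3 - 1*1 = 3 - 1 = 2)
w(s, o) = s*(-4 + 3*o) (w(s, o) = ((2*o - 4) + o)*s = ((-4 + 2*o) + o)*s = (-4 + 3*o)*s = s*(-4 + 3*o))
√(25 + w(-6, 4)) = √(25 - 6*(-4 + 3*4)) = √(25 - 6*(-4 + 12)) = √(25 - 6*8) = √(25 - 48) = √(-23) = I*√23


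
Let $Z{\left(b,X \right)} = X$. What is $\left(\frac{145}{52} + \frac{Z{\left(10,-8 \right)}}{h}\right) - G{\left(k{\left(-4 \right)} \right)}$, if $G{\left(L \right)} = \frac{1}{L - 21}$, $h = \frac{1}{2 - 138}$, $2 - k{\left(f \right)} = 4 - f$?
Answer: $\frac{1531519}{1404} \approx 1090.8$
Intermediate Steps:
$k{\left(f \right)} = -2 + f$ ($k{\left(f \right)} = 2 - \left(4 - f\right) = 2 + \left(-4 + f\right) = -2 + f$)
$h = - \frac{1}{136}$ ($h = \frac{1}{-136} = - \frac{1}{136} \approx -0.0073529$)
$G{\left(L \right)} = \frac{1}{-21 + L}$
$\left(\frac{145}{52} + \frac{Z{\left(10,-8 \right)}}{h}\right) - G{\left(k{\left(-4 \right)} \right)} = \left(\frac{145}{52} - \frac{8}{- \frac{1}{136}}\right) - \frac{1}{-21 - 6} = \left(145 \cdot \frac{1}{52} - -1088\right) - \frac{1}{-21 - 6} = \left(\frac{145}{52} + 1088\right) - \frac{1}{-27} = \frac{56721}{52} - - \frac{1}{27} = \frac{56721}{52} + \frac{1}{27} = \frac{1531519}{1404}$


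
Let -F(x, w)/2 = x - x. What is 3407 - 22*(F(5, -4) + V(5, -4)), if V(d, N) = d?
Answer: 3297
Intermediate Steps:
F(x, w) = 0 (F(x, w) = -2*(x - x) = -2*0 = 0)
3407 - 22*(F(5, -4) + V(5, -4)) = 3407 - 22*(0 + 5) = 3407 - 22*5 = 3407 - 110 = 3297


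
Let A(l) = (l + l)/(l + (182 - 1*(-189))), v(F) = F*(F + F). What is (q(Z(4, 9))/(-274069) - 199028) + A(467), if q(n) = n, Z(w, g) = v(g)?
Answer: -22855234744163/114834911 ≈ -1.9903e+5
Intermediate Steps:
v(F) = 2*F² (v(F) = F*(2*F) = 2*F²)
Z(w, g) = 2*g²
A(l) = 2*l/(371 + l) (A(l) = (2*l)/(l + (182 + 189)) = (2*l)/(l + 371) = (2*l)/(371 + l) = 2*l/(371 + l))
(q(Z(4, 9))/(-274069) - 199028) + A(467) = ((2*9²)/(-274069) - 199028) + 2*467/(371 + 467) = ((2*81)*(-1/274069) - 199028) + 2*467/838 = (162*(-1/274069) - 199028) + 2*467*(1/838) = (-162/274069 - 199028) + 467/419 = -54547405094/274069 + 467/419 = -22855234744163/114834911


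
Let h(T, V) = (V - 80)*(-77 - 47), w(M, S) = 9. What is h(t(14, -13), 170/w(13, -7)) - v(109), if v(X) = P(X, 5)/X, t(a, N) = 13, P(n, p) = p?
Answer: 7433755/981 ≈ 7577.7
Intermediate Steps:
v(X) = 5/X
h(T, V) = 9920 - 124*V (h(T, V) = (-80 + V)*(-124) = 9920 - 124*V)
h(t(14, -13), 170/w(13, -7)) - v(109) = (9920 - 21080/9) - 5/109 = 68200/9 - 5/109 = 7433755/981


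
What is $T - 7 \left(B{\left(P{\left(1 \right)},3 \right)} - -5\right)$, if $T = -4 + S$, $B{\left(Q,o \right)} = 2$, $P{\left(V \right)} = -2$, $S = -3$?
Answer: $-56$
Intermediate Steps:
$T = -7$ ($T = -4 - 3 = -7$)
$T - 7 \left(B{\left(P{\left(1 \right)},3 \right)} - -5\right) = -7 - 7 \left(2 - -5\right) = -7 - 7 \left(2 + 5\right) = -7 - 49 = -56$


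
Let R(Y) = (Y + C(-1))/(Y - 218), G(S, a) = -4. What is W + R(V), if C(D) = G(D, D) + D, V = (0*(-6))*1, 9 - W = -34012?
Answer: 7416583/218 ≈ 34021.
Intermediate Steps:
W = 34021 (W = 9 - 1*(-34012) = 9 + 34012 = 34021)
V = 0 (V = 0*1 = 0)
C(D) = -4 + D
R(Y) = (-5 + Y)/(-218 + Y) (R(Y) = (Y + (-4 - 1))/(Y - 218) = (Y - 5)/(-218 + Y) = (-5 + Y)/(-218 + Y))
W + R(V) = 34021 + (-5 + 0)/(-218 + 0) = 34021 - 5/(-218) = 34021 - 1/218*(-5) = 34021 + 5/218 = 7416583/218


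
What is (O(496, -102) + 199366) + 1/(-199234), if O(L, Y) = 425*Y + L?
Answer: 31182511807/199234 ≈ 1.5651e+5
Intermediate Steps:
O(L, Y) = L + 425*Y
(O(496, -102) + 199366) + 1/(-199234) = ((496 + 425*(-102)) + 199366) + 1/(-199234) = ((496 - 43350) + 199366) - 1/199234 = (-42854 + 199366) - 1/199234 = 156512 - 1/199234 = 31182511807/199234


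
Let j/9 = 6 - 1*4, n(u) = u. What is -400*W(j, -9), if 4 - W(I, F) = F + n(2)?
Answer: -4400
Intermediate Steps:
j = 18 (j = 9*(6 - 1*4) = 9*(6 - 4) = 9*2 = 18)
W(I, F) = 2 - F (W(I, F) = 4 - (F + 2) = 4 - (2 + F) = 4 + (-2 - F) = 2 - F)
-400*W(j, -9) = -400*(2 - 1*(-9)) = -400*(2 + 9) = -400*11 = -4400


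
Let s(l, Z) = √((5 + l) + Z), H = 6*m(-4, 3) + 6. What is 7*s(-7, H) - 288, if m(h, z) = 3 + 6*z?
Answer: -288 + 7*√130 ≈ -208.19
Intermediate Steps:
H = 132 (H = 6*(3 + 6*3) + 6 = 6*(3 + 18) + 6 = 6*21 + 6 = 126 + 6 = 132)
s(l, Z) = √(5 + Z + l)
7*s(-7, H) - 288 = 7*√(5 + 132 - 7) - 288 = 7*√130 - 288 = -288 + 7*√130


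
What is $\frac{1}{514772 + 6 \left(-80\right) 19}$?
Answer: $\frac{1}{505652} \approx 1.9776 \cdot 10^{-6}$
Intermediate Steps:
$\frac{1}{514772 + 6 \left(-80\right) 19} = \frac{1}{514772 - 9120} = \frac{1}{505652}$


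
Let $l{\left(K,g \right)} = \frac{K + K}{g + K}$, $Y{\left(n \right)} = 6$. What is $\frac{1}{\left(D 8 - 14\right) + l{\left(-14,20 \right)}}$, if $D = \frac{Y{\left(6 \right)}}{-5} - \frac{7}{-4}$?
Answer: $- \frac{15}{214} \approx -0.070093$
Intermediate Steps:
$D = \frac{11}{20}$ ($D = \frac{6}{-5} - \frac{7}{-4} = 6 \left(- \frac{1}{5}\right) - - \frac{7}{4} = - \frac{6}{5} + \frac{7}{4} = \frac{11}{20} \approx 0.55$)
$l{\left(K,g \right)} = \frac{2 K}{K + g}$
$\frac{1}{\left(D 8 - 14\right) + l{\left(-14,20 \right)}} = \frac{1}{\left(\frac{11}{20} \cdot 8 - 14\right) + 2 \left(-14\right) \frac{1}{-14 + 20}} = \frac{1}{\left(\frac{22}{5} - 14\right) + 2 \left(-14\right) \frac{1}{6}} = \frac{1}{- \frac{48}{5} + 2 \left(-14\right) \frac{1}{6}} = \frac{1}{- \frac{48}{5} - \frac{14}{3}} = \frac{1}{- \frac{214}{15}} = - \frac{15}{214}$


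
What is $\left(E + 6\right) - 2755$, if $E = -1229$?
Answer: $-3978$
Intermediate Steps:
$\left(E + 6\right) - 2755 = \left(-1229 + 6\right) - 2755 = -1223 - 2755 = -3978$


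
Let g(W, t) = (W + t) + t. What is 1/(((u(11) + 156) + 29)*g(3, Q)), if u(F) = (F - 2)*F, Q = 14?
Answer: 1/8804 ≈ 0.00011358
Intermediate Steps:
u(F) = F*(-2 + F) (u(F) = (-2 + F)*F = F*(-2 + F))
g(W, t) = W + 2*t
1/(((u(11) + 156) + 29)*g(3, Q)) = 1/(((11*(-2 + 11) + 156) + 29)*(3 + 2*14)) = 1/(((11*9 + 156) + 29)*(3 + 28)) = 1/(((99 + 156) + 29)*31) = 1/((255 + 29)*31) = 1/(284*31) = 1/8804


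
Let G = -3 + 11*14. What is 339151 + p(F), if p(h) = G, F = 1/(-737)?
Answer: 339302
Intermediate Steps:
G = 151 (G = -3 + 154 = 151)
F = -1/737 ≈ -0.0013569
p(h) = 151
339151 + p(F) = 339151 + 151 = 339302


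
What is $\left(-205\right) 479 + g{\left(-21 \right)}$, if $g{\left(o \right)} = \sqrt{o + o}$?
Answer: $-98195 + i \sqrt{42} \approx -98195.0 + 6.4807 i$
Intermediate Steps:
$g{\left(o \right)} = \sqrt{2} \sqrt{o}$ ($g{\left(o \right)} = \sqrt{2 o} = \sqrt{2} \sqrt{o}$)
$\left(-205\right) 479 + g{\left(-21 \right)} = \left(-205\right) 479 + \sqrt{2} \sqrt{-21} = -98195 + \sqrt{2} i \sqrt{21} = -98195 + i \sqrt{42}$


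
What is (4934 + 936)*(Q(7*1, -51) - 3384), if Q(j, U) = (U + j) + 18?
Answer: -20016700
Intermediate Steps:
Q(j, U) = 18 + U + j
(4934 + 936)*(Q(7*1, -51) - 3384) = (4934 + 936)*((18 - 51 + 7*1) - 3384) = 5870*((18 - 51 + 7) - 3384) = 5870*(-26 - 3384) = 5870*(-3410) = -20016700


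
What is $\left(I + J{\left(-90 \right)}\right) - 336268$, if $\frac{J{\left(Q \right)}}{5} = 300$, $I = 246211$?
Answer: $-88557$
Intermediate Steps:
$J{\left(Q \right)} = 1500$ ($J{\left(Q \right)} = 5 \cdot 300 = 1500$)
$\left(I + J{\left(-90 \right)}\right) - 336268 = \left(246211 + 1500\right) - 336268 = 247711 - 336268 = -88557$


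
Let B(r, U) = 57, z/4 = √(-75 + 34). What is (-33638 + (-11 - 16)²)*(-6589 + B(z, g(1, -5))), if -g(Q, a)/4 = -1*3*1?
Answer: 214961588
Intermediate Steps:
z = 4*I*√41 (z = 4*√(-75 + 34) = 4*√(-41) = 4*(I*√41) = 4*I*√41 ≈ 25.612*I)
g(Q, a) = 12 (g(Q, a) = -4*(-1*3) = -(-12) = -4*(-3) = 12)
(-33638 + (-11 - 16)²)*(-6589 + B(z, g(1, -5))) = (-33638 + (-11 - 16)²)*(-6589 + 57) = (-33638 + (-27)²)*(-6532) = (-33638 + 729)*(-6532) = -32909*(-6532) = 214961588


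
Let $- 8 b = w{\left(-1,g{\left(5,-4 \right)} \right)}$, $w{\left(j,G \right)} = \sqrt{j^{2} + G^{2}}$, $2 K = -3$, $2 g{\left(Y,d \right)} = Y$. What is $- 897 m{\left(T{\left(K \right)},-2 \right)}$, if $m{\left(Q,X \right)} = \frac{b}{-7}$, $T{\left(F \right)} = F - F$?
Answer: $- \frac{897 \sqrt{29}}{112} \approx -43.129$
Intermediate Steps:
$g{\left(Y,d \right)} = \frac{Y}{2}$
$K = - \frac{3}{2}$ ($K = \frac{1}{2} \left(-3\right) = - \frac{3}{2} \approx -1.5$)
$w{\left(j,G \right)} = \sqrt{G^{2} + j^{2}}$
$b = - \frac{\sqrt{29}}{16}$ ($b = - \frac{\sqrt{\left(\frac{1}{2} \cdot 5\right)^{2} + \left(-1\right)^{2}}}{8} = - \frac{\sqrt{\left(\frac{5}{2}\right)^{2} + 1}}{8} = - \frac{\sqrt{\frac{25}{4} + 1}}{8} = - \frac{\sqrt{\frac{29}{4}}}{8} = - \frac{\frac{1}{2} \sqrt{29}}{8} = - \frac{\sqrt{29}}{16} \approx -0.33657$)
$T{\left(F \right)} = 0$
$m{\left(Q,X \right)} = \frac{\sqrt{29}}{112}$ ($m{\left(Q,X \right)} = \frac{\left(- \frac{1}{16}\right) \sqrt{29}}{-7} = - \frac{\sqrt{29}}{16} \left(- \frac{1}{7}\right) = \frac{\sqrt{29}}{112}$)
$- 897 m{\left(T{\left(K \right)},-2 \right)} = - 897 \frac{\sqrt{29}}{112} = - \frac{897 \sqrt{29}}{112}$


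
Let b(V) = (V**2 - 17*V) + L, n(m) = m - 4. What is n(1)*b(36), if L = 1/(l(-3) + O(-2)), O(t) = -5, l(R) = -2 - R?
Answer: -8205/4 ≈ -2051.3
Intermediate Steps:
L = -1/4 (L = 1/((-2 - 1*(-3)) - 5) = 1/((-2 + 3) - 5) = 1/(1 - 5) = 1/(-4) = -1/4 ≈ -0.25000)
n(m) = -4 + m
b(V) = -1/4 + V**2 - 17*V (b(V) = (V**2 - 17*V) - 1/4 = -1/4 + V**2 - 17*V)
n(1)*b(36) = (-4 + 1)*(-1/4 + 36**2 - 17*36) = -3*(-1/4 + 1296 - 612) = -3*2735/4 = -8205/4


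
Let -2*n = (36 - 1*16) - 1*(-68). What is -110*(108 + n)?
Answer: -7040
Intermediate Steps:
n = -44 (n = -((36 - 1*16) - 1*(-68))/2 = -((36 - 16) + 68)/2 = -(20 + 68)/2 = -½*88 = -44)
-110*(108 + n) = -110*(108 - 44) = -110*64 = -7040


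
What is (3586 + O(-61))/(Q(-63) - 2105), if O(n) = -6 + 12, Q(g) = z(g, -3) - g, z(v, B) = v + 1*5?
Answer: -898/525 ≈ -1.7105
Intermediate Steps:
z(v, B) = 5 + v (z(v, B) = v + 5 = 5 + v)
Q(g) = 5 (Q(g) = (5 + g) - g = 5)
O(n) = 6
(3586 + O(-61))/(Q(-63) - 2105) = (3586 + 6)/(5 - 2105) = 3592/(-2100) = 3592*(-1/2100) = -898/525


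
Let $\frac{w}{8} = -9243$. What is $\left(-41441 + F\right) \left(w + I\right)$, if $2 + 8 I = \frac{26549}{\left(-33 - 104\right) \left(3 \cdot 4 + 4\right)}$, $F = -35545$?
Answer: $\frac{49914370314081}{8768} \approx 5.6928 \cdot 10^{9}$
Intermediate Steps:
$w = -73944$ ($w = 8 \left(-9243\right) = -73944$)
$I = - \frac{30933}{17536}$ ($I = - \frac{1}{4} + \frac{26549 \frac{1}{\left(-33 - 104\right) \left(3 \cdot 4 + 4\right)}}{8} = - \frac{1}{4} + \frac{26549 \frac{1}{\left(-137\right) \left(12 + 4\right)}}{8} = - \frac{1}{4} + \frac{26549 \frac{1}{\left(-137\right) 16}}{8} = - \frac{1}{4} + \frac{26549 \frac{1}{-2192}}{8} = - \frac{1}{4} + \frac{26549 \left(- \frac{1}{2192}\right)}{8} = - \frac{1}{4} + \frac{1}{8} \left(- \frac{26549}{2192}\right) = - \frac{1}{4} - \frac{26549}{17536} = - \frac{30933}{17536} \approx -1.764$)
$\left(-41441 + F\right) \left(w + I\right) = \left(-41441 - 35545\right) \left(-73944 - \frac{30933}{17536}\right) = \left(-76986\right) \left(- \frac{1296712917}{17536}\right) = \frac{49914370314081}{8768}$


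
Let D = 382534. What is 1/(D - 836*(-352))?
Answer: 1/676806 ≈ 1.4775e-6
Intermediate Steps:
1/(D - 836*(-352)) = 1/(382534 - 836*(-352)) = 1/(382534 + 294272) = 1/676806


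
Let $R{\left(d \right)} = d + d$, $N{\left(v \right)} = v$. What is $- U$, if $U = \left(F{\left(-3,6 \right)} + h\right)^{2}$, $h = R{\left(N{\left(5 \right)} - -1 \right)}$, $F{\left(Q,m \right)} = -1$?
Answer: $-121$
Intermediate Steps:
$R{\left(d \right)} = 2 d$
$h = 12$ ($h = 2 \left(5 - -1\right) = 2 \left(5 + 1\right) = 2 \cdot 6 = 12$)
$U = 121$ ($U = \left(-1 + 12\right)^{2} = 11^{2} = 121$)
$- U = \left(-1\right) 121 = -121$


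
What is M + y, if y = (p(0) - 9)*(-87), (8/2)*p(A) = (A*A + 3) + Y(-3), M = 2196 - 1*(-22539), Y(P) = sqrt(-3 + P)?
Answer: 101811/4 - 87*I*sqrt(6)/4 ≈ 25453.0 - 53.276*I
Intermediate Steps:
M = 24735 (M = 2196 + 22539 = 24735)
p(A) = 3/4 + A**2/4 + I*sqrt(6)/4 (p(A) = ((A*A + 3) + sqrt(-3 - 3))/4 = ((A**2 + 3) + sqrt(-6))/4 = ((3 + A**2) + I*sqrt(6))/4 = (3 + A**2 + I*sqrt(6))/4 = 3/4 + A**2/4 + I*sqrt(6)/4)
y = 2871/4 - 87*I*sqrt(6)/4 (y = ((3/4 + (1/4)*0**2 + I*sqrt(6)/4) - 9)*(-87) = ((3/4 + (1/4)*0 + I*sqrt(6)/4) - 9)*(-87) = ((3/4 + 0 + I*sqrt(6)/4) - 9)*(-87) = ((3/4 + I*sqrt(6)/4) - 9)*(-87) = (-33/4 + I*sqrt(6)/4)*(-87) = 2871/4 - 87*I*sqrt(6)/4 ≈ 717.75 - 53.276*I)
M + y = 24735 + (2871/4 - 87*I*sqrt(6)/4) = 101811/4 - 87*I*sqrt(6)/4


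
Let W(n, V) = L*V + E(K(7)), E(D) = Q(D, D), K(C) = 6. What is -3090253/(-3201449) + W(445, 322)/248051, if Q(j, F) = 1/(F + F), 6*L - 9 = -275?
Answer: 2883355448263/3176490503596 ≈ 0.90772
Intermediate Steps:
L = -133/3 (L = 3/2 + (1/6)*(-275) = 3/2 - 275/6 = -133/3 ≈ -44.333)
Q(j, F) = 1/(2*F)
E(D) = 1/(2*D)
W(n, V) = 1/12 - 133*V/3 (W(n, V) = -133*V/3 + (1/2)/6 = -133*V/3 + (1/2)*(1/6) = -133*V/3 + 1/12 = 1/12 - 133*V/3)
-3090253/(-3201449) + W(445, 322)/248051 = -3090253/(-3201449) + (1/12 - 133/3*322)/248051 = -3090253*(-1/3201449) + (1/12 - 42826/3)*(1/248051) = 3090253/3201449 - 57101/4*1/248051 = 3090253/3201449 - 57101/992204 = 2883355448263/3176490503596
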